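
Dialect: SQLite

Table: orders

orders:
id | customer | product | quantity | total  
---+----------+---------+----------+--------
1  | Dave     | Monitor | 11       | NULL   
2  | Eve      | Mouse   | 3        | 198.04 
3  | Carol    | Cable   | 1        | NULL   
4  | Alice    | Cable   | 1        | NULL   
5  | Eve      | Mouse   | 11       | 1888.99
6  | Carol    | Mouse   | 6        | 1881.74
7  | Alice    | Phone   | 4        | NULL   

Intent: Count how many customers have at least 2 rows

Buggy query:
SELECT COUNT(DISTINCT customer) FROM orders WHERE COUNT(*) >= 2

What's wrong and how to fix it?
Bug: COUNT(*) cannot appear in WHERE; the per-group count doesn't exist yet

Fix: Use a subquery that GROUPs and filters with HAVING, then count its rows

Corrected query:
SELECT COUNT(*) FROM (SELECT customer FROM orders GROUP BY customer HAVING COUNT(*) >= 2)

Result:
COUNT(*)
--------
3       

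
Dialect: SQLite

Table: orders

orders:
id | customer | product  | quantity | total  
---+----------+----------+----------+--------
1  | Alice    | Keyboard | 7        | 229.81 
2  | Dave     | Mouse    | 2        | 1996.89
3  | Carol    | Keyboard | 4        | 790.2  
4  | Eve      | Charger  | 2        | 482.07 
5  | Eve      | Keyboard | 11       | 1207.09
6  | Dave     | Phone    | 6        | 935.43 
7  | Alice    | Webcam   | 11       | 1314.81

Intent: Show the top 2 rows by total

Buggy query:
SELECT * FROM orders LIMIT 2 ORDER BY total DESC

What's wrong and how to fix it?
Bug: ORDER BY cannot follow LIMIT; LIMIT is the final clause

Fix: Sort with ORDER BY, then apply LIMIT

Corrected query:
SELECT * FROM orders ORDER BY total DESC LIMIT 2

Result:
id | customer | product | quantity | total  
---+----------+---------+----------+--------
2  | Dave     | Mouse   | 2        | 1996.89
7  | Alice    | Webcam  | 11       | 1314.81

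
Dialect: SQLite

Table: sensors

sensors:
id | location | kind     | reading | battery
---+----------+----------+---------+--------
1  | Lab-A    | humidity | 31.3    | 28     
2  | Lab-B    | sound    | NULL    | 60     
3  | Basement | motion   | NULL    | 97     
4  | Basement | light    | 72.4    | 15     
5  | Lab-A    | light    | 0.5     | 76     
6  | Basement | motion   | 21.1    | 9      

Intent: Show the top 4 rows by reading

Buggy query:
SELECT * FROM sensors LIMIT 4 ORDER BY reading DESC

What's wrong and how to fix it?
Bug: LIMIT must come after ORDER BY

Fix: Swap the clauses: ORDER BY first, then LIMIT

Corrected query:
SELECT * FROM sensors ORDER BY reading DESC LIMIT 4

Result:
id | location | kind     | reading | battery
---+----------+----------+---------+--------
4  | Basement | light    | 72.4    | 15     
1  | Lab-A    | humidity | 31.3    | 28     
6  | Basement | motion   | 21.1    | 9      
5  | Lab-A    | light    | 0.5     | 76     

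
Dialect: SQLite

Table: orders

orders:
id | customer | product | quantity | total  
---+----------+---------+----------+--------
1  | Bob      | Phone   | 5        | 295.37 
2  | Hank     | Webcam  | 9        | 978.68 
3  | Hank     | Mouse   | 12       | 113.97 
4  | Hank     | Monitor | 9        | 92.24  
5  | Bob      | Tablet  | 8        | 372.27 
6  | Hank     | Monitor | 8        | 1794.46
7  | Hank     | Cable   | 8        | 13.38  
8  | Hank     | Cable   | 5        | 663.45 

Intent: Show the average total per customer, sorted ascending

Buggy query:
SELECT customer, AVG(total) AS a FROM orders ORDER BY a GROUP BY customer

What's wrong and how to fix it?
Bug: GROUP BY must precede ORDER BY

Fix: Reorder: SELECT … FROM … GROUP BY … ORDER BY …

Corrected query:
SELECT customer, AVG(total) AS a FROM orders GROUP BY customer ORDER BY a

Result:
customer | a         
---------+-----------
Bob      | 333.82    
Hank     | 609.363333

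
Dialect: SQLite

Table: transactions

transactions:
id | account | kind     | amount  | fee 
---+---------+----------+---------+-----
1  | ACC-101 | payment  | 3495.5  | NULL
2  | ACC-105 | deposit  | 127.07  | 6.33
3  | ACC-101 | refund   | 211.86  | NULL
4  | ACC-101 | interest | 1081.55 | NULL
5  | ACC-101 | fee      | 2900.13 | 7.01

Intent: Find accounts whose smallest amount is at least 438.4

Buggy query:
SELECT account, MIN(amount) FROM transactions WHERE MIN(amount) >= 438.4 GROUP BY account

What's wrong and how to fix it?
Bug: MIN() in WHERE is a misuse of aggregate

Fix: Replace WHERE with HAVING after the GROUP BY

Corrected query:
SELECT account, MIN(amount) FROM transactions GROUP BY account HAVING MIN(amount) >= 438.4

Result:
(no rows)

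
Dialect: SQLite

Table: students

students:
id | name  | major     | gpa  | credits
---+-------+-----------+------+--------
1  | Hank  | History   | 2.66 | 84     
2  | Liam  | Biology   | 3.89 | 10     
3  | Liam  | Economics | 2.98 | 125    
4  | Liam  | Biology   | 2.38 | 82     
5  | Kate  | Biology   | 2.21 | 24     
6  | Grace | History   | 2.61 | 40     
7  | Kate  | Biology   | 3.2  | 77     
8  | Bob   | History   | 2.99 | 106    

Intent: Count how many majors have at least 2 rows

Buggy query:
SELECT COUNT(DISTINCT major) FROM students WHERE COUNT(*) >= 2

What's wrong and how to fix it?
Bug: COUNT(*) cannot appear in WHERE; the per-group count doesn't exist yet

Fix: Group first with HAVING COUNT(*) >= 2, then COUNT the resulting groups

Corrected query:
SELECT COUNT(*) FROM (SELECT major FROM students GROUP BY major HAVING COUNT(*) >= 2)

Result:
COUNT(*)
--------
2       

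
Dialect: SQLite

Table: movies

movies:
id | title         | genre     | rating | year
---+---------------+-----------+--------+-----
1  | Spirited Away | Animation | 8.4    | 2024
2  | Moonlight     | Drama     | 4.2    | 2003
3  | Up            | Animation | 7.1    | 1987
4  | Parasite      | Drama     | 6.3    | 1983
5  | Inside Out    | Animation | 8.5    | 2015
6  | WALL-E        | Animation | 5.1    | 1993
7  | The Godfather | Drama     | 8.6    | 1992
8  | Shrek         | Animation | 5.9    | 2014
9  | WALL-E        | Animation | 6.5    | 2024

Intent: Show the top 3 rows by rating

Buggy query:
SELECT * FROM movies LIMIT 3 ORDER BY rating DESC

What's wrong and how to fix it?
Bug: LIMIT must come after ORDER BY

Fix: Swap the clauses: ORDER BY first, then LIMIT

Corrected query:
SELECT * FROM movies ORDER BY rating DESC LIMIT 3

Result:
id | title         | genre     | rating | year
---+---------------+-----------+--------+-----
7  | The Godfather | Drama     | 8.6    | 1992
5  | Inside Out    | Animation | 8.5    | 2015
1  | Spirited Away | Animation | 8.4    | 2024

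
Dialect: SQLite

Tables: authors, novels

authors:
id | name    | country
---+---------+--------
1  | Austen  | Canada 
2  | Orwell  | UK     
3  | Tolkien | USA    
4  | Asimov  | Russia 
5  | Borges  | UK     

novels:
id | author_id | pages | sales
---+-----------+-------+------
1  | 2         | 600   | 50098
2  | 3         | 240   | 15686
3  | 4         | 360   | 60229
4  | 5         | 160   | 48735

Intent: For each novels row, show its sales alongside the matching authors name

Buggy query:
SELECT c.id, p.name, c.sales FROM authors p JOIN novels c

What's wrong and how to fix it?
Bug: Missing join condition: each novels row is matched to all authors rows instead of just its own

Fix: Specify the join condition linking the foreign key to the parent id

Corrected query:
SELECT c.id, p.name, c.sales FROM authors p JOIN novels c ON c.author_id = p.id

Result:
id | name    | sales
---+---------+------
1  | Orwell  | 50098
2  | Tolkien | 15686
3  | Asimov  | 60229
4  | Borges  | 48735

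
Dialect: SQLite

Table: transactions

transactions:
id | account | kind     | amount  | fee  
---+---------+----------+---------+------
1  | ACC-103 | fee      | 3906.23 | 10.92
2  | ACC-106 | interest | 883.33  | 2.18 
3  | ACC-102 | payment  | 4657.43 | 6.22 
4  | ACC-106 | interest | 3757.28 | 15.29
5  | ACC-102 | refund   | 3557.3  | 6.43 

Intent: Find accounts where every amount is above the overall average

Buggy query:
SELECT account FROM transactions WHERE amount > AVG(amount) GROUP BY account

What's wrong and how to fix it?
Bug: WHERE evaluates per row before aggregation, so AVG() is unavailable

Fix: Use a subquery for AVG and a HAVING MIN(...) filter so the condition holds for every row in the group

Corrected query:
SELECT account FROM transactions GROUP BY account HAVING MIN(amount) > (SELECT AVG(amount) FROM transactions)

Result:
account
-------
ACC-102
ACC-103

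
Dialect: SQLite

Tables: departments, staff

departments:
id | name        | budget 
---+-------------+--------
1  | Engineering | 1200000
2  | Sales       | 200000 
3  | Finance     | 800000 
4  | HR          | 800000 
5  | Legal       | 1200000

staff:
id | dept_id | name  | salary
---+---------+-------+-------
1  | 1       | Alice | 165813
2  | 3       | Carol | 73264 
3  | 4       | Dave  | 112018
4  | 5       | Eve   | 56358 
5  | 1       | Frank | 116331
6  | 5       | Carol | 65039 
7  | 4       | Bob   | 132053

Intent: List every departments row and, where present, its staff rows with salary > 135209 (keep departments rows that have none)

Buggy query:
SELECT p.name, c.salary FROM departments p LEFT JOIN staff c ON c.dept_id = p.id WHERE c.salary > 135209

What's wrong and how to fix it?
Bug: A WHERE condition on the right-hand table after LEFT JOIN drops unmatched parents

Fix: Put 'c.salary > 135209' in the JOIN's ON clause instead of WHERE

Corrected query:
SELECT p.name, c.salary FROM departments p LEFT JOIN staff c ON c.dept_id = p.id AND c.salary > 135209

Result:
name        | salary
------------+-------
Engineering | 165813
Sales       | NULL  
Finance     | NULL  
HR          | NULL  
Legal       | NULL  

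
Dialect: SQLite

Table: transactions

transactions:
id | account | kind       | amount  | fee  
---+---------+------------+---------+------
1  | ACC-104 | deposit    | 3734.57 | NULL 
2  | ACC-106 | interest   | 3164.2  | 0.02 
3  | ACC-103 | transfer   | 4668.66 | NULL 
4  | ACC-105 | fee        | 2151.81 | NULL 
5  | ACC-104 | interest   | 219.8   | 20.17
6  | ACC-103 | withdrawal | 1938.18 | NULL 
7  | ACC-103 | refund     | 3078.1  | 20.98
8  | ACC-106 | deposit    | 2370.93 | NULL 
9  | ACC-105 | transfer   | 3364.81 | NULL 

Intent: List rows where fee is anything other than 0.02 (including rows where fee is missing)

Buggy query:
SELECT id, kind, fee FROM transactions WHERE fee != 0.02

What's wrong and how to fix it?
Bug: Inequality against NULL is unknown, not true; rows with NULL are dropped

Fix: Add an explicit OR fee IS NULL to include the missing-value rows

Corrected query:
SELECT id, kind, fee FROM transactions WHERE fee != 0.02 OR fee IS NULL

Result:
id | kind       | fee  
---+------------+------
1  | deposit    | NULL 
3  | transfer   | NULL 
4  | fee        | NULL 
5  | interest   | 20.17
6  | withdrawal | NULL 
7  | refund     | 20.98
8  | deposit    | NULL 
9  | transfer   | NULL 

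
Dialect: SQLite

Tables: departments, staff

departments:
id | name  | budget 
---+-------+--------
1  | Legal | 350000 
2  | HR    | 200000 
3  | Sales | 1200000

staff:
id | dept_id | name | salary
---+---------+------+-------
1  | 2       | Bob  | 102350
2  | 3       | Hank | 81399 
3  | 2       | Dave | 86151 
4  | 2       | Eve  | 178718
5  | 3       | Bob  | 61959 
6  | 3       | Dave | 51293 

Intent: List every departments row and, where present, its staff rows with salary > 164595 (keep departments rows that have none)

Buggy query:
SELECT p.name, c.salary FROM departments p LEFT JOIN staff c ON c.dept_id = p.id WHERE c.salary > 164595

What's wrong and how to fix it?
Bug: A WHERE condition on the right-hand table after LEFT JOIN drops unmatched parents

Fix: Move the right-table condition into the ON clause so unmatched parents are kept

Corrected query:
SELECT p.name, c.salary FROM departments p LEFT JOIN staff c ON c.dept_id = p.id AND c.salary > 164595

Result:
name  | salary
------+-------
Legal | NULL  
HR    | 178718
Sales | NULL  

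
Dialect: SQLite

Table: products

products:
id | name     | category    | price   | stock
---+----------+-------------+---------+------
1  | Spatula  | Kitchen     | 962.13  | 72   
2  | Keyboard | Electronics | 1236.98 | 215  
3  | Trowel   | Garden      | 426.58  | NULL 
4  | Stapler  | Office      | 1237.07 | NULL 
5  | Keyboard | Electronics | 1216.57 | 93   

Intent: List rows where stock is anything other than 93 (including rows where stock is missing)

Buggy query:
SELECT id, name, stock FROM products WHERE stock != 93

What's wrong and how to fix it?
Bug: 'stock != 93' is unknown when stock is NULL, so NULL rows are silently excluded

Fix: Handle NULL separately with IS NULL alongside the inequality

Corrected query:
SELECT id, name, stock FROM products WHERE stock != 93 OR stock IS NULL

Result:
id | name     | stock
---+----------+------
1  | Spatula  | 72   
2  | Keyboard | 215  
3  | Trowel   | NULL 
4  | Stapler  | NULL 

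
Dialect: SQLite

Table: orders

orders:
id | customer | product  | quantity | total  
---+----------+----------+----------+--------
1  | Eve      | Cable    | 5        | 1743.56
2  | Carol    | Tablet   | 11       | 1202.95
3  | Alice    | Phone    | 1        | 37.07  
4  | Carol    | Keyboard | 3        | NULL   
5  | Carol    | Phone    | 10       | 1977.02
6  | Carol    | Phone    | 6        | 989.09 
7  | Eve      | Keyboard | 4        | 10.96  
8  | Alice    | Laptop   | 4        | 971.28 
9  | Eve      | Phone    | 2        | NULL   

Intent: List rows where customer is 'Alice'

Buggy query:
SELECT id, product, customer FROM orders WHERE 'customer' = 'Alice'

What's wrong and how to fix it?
Bug: 'customer' in single quotes is a string literal, not the column; the comparison is literal-vs-literal and never true

Fix: Remove the quotes around the column name (or use double quotes for an identifier)

Corrected query:
SELECT id, product, customer FROM orders WHERE customer = 'Alice'

Result:
id | product | customer
---+---------+---------
3  | Phone   | Alice   
8  | Laptop  | Alice   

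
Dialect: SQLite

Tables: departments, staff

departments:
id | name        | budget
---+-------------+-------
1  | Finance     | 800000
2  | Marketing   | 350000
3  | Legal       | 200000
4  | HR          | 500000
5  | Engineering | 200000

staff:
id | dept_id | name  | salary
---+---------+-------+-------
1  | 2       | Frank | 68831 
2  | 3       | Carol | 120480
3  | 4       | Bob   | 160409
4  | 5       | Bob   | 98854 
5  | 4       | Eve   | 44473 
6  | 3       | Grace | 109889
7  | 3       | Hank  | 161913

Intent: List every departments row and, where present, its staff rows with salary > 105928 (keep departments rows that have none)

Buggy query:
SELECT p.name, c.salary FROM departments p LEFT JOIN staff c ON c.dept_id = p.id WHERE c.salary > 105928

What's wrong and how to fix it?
Bug: Filtering c.salary in WHERE discards the NULL rows produced by LEFT JOIN, turning it into an inner join

Fix: Move the right-table condition into the ON clause so unmatched parents are kept

Corrected query:
SELECT p.name, c.salary FROM departments p LEFT JOIN staff c ON c.dept_id = p.id AND c.salary > 105928

Result:
name        | salary
------------+-------
Finance     | NULL  
Marketing   | NULL  
Legal       | 109889
Legal       | 120480
Legal       | 161913
HR          | 160409
Engineering | NULL  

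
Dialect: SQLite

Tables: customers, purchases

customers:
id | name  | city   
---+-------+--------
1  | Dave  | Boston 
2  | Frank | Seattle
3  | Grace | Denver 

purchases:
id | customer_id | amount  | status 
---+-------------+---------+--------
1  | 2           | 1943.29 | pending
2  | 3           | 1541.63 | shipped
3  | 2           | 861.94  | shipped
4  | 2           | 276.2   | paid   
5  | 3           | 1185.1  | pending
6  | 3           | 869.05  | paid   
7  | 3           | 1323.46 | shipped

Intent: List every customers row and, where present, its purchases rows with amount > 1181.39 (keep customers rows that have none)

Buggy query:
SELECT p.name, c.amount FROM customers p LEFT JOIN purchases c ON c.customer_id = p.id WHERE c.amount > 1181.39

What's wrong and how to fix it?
Bug: A WHERE condition on the right-hand table after LEFT JOIN drops unmatched parents

Fix: Put 'c.amount > 1181.39' in the JOIN's ON clause instead of WHERE

Corrected query:
SELECT p.name, c.amount FROM customers p LEFT JOIN purchases c ON c.customer_id = p.id AND c.amount > 1181.39

Result:
name  | amount 
------+--------
Dave  | NULL   
Frank | 1943.29
Grace | 1185.1 
Grace | 1323.46
Grace | 1541.63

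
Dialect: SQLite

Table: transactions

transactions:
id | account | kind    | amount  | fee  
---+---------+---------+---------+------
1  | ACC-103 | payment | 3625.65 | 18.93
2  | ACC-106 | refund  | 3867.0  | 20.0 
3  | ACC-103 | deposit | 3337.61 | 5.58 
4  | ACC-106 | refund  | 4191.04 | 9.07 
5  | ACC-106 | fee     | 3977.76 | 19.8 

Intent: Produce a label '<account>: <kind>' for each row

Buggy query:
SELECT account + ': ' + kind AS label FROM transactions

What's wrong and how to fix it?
Bug: '+' is numeric addition; on text columns SQLite converts them to 0 instead of concatenating

Fix: Use the || operator for string concatenation

Corrected query:
SELECT account || ': ' || kind AS label FROM transactions

Result:
label           
----------------
ACC-103: payment
ACC-106: refund 
ACC-103: deposit
ACC-106: refund 
ACC-106: fee    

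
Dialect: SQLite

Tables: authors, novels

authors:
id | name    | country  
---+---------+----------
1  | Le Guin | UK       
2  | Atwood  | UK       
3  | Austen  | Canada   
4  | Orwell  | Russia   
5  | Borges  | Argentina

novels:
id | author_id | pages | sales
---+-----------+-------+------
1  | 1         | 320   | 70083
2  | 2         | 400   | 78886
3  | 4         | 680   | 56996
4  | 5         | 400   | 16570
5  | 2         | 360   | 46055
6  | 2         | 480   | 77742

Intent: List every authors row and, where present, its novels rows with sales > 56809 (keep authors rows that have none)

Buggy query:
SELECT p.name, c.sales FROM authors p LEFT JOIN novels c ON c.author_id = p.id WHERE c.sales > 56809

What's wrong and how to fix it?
Bug: A WHERE condition on the right-hand table after LEFT JOIN drops unmatched parents

Fix: Put 'c.sales > 56809' in the JOIN's ON clause instead of WHERE

Corrected query:
SELECT p.name, c.sales FROM authors p LEFT JOIN novels c ON c.author_id = p.id AND c.sales > 56809

Result:
name    | sales
--------+------
Le Guin | 70083
Atwood  | 77742
Atwood  | 78886
Austen  | NULL 
Orwell  | 56996
Borges  | NULL 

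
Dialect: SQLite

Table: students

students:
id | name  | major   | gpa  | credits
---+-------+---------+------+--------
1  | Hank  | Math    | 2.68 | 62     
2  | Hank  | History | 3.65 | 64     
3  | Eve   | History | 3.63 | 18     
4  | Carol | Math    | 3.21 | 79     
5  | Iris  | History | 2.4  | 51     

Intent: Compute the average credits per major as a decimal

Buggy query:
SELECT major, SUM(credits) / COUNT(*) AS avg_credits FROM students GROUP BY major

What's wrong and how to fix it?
Bug: Both operands are integers, so '/' performs integer division and truncates

Fix: Multiply by 1.0 (or CAST to REAL) to force floating-point division

Corrected query:
SELECT major, SUM(credits) * 1.0 / COUNT(*) AS avg_credits FROM students GROUP BY major

Result:
major   | avg_credits
--------+------------
History | 44.333333  
Math    | 70.5       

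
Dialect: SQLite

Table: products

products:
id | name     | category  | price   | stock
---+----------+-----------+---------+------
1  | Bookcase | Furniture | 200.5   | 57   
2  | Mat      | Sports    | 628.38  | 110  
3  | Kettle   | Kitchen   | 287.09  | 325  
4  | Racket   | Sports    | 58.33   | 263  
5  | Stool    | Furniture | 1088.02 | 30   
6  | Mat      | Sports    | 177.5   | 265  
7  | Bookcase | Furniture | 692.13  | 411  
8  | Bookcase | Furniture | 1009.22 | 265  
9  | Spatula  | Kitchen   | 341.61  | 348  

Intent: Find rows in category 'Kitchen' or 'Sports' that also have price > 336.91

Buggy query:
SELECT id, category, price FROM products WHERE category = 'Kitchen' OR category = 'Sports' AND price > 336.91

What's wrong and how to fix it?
Bug: Without parentheses, AND is evaluated before OR, so the price filter only applies to the 'Sports' branch

Fix: Add parentheses around the OR so the AND applies to both alternatives

Corrected query:
SELECT id, category, price FROM products WHERE (category = 'Kitchen' OR category = 'Sports') AND price > 336.91

Result:
id | category | price 
---+----------+-------
2  | Sports   | 628.38
9  | Kitchen  | 341.61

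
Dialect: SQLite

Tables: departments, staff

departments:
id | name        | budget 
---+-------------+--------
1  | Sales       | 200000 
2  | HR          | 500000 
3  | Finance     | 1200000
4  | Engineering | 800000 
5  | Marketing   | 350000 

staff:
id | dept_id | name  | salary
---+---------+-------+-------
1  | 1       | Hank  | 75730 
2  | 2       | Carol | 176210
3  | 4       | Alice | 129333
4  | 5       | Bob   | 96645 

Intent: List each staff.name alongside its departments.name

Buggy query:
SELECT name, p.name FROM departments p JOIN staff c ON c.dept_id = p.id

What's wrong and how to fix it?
Bug: 'name' exists in both joined tables, so the database can't tell which one is meant

Fix: Qualify the column with its table alias (c.name)

Corrected query:
SELECT c.name, p.name FROM departments p JOIN staff c ON c.dept_id = p.id

Result:
name  | name       
------+------------
Hank  | Sales      
Carol | HR         
Alice | Engineering
Bob   | Marketing  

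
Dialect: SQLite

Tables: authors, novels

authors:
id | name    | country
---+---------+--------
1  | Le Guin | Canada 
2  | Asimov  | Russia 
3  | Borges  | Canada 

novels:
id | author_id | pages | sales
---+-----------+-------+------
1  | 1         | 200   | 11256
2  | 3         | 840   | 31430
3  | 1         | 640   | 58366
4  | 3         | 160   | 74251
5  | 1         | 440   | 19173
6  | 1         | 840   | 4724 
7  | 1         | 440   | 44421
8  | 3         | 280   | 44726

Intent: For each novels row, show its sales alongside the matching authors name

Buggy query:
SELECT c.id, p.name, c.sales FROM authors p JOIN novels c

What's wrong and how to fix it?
Bug: JOIN with no ON clause produces a cartesian product; every novels row pairs with every authors row

Fix: Specify the join condition linking the foreign key to the parent id

Corrected query:
SELECT c.id, p.name, c.sales FROM authors p JOIN novels c ON c.author_id = p.id

Result:
id | name    | sales
---+---------+------
1  | Le Guin | 11256
2  | Borges  | 31430
3  | Le Guin | 58366
4  | Borges  | 74251
5  | Le Guin | 19173
6  | Le Guin | 4724 
7  | Le Guin | 44421
8  | Borges  | 44726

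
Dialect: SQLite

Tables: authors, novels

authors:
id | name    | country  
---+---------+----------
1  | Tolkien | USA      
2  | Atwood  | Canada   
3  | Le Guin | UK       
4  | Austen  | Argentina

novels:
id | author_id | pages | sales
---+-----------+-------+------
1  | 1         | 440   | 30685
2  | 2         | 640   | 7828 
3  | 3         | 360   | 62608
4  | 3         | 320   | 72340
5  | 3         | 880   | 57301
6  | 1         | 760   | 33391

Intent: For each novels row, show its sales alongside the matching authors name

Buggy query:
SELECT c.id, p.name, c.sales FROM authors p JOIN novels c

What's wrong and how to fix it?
Bug: Missing join condition: each novels row is matched to all authors rows instead of just its own

Fix: Add ON c.author_id = p.id to the JOIN

Corrected query:
SELECT c.id, p.name, c.sales FROM authors p JOIN novels c ON c.author_id = p.id

Result:
id | name    | sales
---+---------+------
1  | Tolkien | 30685
2  | Atwood  | 7828 
3  | Le Guin | 62608
4  | Le Guin | 72340
5  | Le Guin | 57301
6  | Tolkien | 33391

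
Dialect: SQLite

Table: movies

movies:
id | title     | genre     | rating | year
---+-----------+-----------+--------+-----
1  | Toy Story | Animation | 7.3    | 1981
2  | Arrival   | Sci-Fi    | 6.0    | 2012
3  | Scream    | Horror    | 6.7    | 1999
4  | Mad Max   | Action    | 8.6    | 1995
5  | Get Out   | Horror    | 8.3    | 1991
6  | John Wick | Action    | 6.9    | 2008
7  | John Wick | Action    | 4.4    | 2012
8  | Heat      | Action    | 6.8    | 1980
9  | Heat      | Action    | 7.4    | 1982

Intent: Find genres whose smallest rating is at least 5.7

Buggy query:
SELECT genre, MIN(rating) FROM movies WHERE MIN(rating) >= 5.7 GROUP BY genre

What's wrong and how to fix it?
Bug: MIN() in WHERE is a misuse of aggregate

Fix: Replace WHERE with HAVING after the GROUP BY

Corrected query:
SELECT genre, MIN(rating) FROM movies GROUP BY genre HAVING MIN(rating) >= 5.7

Result:
genre     | MIN(rating)
----------+------------
Animation | 7.3        
Horror    | 6.7        
Sci-Fi    | 6          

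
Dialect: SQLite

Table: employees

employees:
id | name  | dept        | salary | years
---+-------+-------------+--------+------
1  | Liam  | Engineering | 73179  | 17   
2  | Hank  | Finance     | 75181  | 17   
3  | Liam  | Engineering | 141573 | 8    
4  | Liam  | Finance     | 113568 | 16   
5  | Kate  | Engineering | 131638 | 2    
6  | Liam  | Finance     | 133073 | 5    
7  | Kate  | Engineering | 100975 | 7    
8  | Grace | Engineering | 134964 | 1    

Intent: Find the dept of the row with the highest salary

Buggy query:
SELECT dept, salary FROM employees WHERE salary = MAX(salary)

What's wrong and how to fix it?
Bug: MAX(salary) is an aggregate and cannot be used directly in WHERE

Fix: Wrap MAX in a scalar subquery so WHERE compares against a single value

Corrected query:
SELECT dept, salary FROM employees WHERE salary = (SELECT MAX(salary) FROM employees)

Result:
dept        | salary
------------+-------
Engineering | 141573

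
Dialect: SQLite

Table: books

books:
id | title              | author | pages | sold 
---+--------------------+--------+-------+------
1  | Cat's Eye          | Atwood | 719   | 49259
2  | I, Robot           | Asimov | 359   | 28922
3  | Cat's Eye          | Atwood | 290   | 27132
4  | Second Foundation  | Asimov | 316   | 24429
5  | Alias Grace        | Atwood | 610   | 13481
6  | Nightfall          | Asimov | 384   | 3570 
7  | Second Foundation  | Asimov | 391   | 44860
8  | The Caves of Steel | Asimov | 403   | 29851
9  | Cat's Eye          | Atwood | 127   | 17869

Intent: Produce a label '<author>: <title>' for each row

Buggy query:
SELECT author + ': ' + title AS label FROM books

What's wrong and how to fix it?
Bug: SQLite uses || for string concatenation; + coerces text to numbers (yielding 0)

Fix: Replace + with || to concatenate text

Corrected query:
SELECT author || ': ' || title AS label FROM books

Result:
label                     
--------------------------
Atwood: Cat's Eye         
Asimov: I, Robot          
Atwood: Cat's Eye         
Asimov: Second Foundation 
Atwood: Alias Grace       
Asimov: Nightfall         
Asimov: Second Foundation 
Asimov: The Caves of Steel
Atwood: Cat's Eye         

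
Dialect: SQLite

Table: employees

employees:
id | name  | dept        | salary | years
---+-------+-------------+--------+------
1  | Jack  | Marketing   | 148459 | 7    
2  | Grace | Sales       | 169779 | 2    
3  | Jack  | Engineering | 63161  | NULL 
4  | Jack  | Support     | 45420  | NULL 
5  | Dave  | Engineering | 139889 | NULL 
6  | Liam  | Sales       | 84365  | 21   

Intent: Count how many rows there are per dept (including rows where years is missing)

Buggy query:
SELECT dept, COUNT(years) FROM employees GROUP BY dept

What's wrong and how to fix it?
Bug: COUNT(column) counts non-NULL values only; rows with NULL years aren't counted

Fix: Use COUNT(*) to count all rows regardless of NULL

Corrected query:
SELECT dept, COUNT(*) FROM employees GROUP BY dept

Result:
dept        | COUNT(*)
------------+---------
Engineering | 2       
Marketing   | 1       
Sales       | 2       
Support     | 1       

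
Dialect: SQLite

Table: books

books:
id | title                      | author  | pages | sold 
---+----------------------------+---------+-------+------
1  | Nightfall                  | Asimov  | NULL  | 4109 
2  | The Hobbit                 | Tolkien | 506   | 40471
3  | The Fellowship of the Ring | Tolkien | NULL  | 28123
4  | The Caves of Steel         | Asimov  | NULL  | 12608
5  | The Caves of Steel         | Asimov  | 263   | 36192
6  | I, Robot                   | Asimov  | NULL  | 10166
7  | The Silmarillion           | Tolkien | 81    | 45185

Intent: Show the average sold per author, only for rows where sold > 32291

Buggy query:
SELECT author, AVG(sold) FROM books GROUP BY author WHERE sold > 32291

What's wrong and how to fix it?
Bug: Row-level WHERE must come before GROUP BY in the clause order

Fix: Move the WHERE clause before GROUP BY

Corrected query:
SELECT author, AVG(sold) FROM books WHERE sold > 32291 GROUP BY author

Result:
author  | AVG(sold)
--------+----------
Asimov  | 36192    
Tolkien | 42828    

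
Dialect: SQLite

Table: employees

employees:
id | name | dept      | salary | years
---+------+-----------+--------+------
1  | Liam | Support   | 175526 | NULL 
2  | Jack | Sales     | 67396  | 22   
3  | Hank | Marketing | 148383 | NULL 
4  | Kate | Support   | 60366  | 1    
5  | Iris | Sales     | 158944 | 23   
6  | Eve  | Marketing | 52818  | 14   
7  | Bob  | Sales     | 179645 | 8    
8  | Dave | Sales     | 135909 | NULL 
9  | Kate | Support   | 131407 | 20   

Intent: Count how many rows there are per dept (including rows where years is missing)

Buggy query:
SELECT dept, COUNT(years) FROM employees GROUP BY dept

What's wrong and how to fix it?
Bug: COUNT(column) counts non-NULL values only; rows with NULL years aren't counted

Fix: Use COUNT(*) to count all rows regardless of NULL

Corrected query:
SELECT dept, COUNT(*) FROM employees GROUP BY dept

Result:
dept      | COUNT(*)
----------+---------
Marketing | 2       
Sales     | 4       
Support   | 3       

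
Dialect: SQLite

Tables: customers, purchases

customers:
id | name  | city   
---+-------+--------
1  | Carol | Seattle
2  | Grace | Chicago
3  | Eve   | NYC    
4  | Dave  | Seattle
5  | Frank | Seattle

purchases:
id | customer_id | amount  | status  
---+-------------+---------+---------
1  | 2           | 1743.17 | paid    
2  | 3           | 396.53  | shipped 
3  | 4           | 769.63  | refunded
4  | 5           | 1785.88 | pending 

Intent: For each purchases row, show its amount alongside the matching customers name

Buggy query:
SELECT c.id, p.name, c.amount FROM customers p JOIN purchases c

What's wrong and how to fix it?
Bug: JOIN with no ON clause produces a cartesian product; every purchases row pairs with every customers row

Fix: Specify the join condition linking the foreign key to the parent id

Corrected query:
SELECT c.id, p.name, c.amount FROM customers p JOIN purchases c ON c.customer_id = p.id

Result:
id | name  | amount 
---+-------+--------
1  | Grace | 1743.17
2  | Eve   | 396.53 
3  | Dave  | 769.63 
4  | Frank | 1785.88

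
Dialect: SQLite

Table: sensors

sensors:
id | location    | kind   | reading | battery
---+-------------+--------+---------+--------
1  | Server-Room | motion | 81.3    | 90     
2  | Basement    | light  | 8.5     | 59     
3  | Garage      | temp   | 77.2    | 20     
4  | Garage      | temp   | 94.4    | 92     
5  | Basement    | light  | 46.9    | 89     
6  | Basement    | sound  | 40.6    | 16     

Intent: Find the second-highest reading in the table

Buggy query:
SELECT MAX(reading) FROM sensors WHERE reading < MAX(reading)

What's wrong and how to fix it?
Bug: MAX(reading) on the right of the comparison is an aggregate-in-WHERE error

Fix: Compute the overall MAX in a subquery, then take MAX of rows below it

Corrected query:
SELECT MAX(reading) FROM sensors WHERE reading < (SELECT MAX(reading) FROM sensors)

Result:
MAX(reading)
------------
81.3        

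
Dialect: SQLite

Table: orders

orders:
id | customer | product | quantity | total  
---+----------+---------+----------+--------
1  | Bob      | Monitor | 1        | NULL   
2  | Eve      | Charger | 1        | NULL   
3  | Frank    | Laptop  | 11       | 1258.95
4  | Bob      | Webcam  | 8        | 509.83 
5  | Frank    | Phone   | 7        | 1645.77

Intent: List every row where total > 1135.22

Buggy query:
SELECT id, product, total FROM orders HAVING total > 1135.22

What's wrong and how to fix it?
Bug: HAVING filters the output of aggregation, but this query has no GROUP BY and no aggregate functions, so SQLite rejects it (HAVING clause on a non-aggregate query); the condition here is per row

Fix: Use WHERE for row-level filtering

Corrected query:
SELECT id, product, total FROM orders WHERE total > 1135.22

Result:
id | product | total  
---+---------+--------
3  | Laptop  | 1258.95
5  | Phone   | 1645.77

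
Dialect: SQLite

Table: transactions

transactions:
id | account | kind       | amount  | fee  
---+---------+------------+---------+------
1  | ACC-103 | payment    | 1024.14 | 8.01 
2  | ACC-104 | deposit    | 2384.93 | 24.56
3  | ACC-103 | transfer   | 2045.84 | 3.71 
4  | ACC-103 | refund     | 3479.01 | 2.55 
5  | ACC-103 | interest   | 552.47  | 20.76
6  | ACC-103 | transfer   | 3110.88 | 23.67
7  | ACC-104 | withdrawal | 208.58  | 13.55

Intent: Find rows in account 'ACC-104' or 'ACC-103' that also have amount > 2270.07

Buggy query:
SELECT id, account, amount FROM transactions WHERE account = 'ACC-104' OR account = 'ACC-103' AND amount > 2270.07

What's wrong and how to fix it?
Bug: AND binds tighter than OR, so this parses as account = 'ACC-104' OR (account = 'ACC-103' AND amount > 2270.07)

Fix: Group the OR with parentheses (or use IN), then AND the threshold

Corrected query:
SELECT id, account, amount FROM transactions WHERE (account = 'ACC-104' OR account = 'ACC-103') AND amount > 2270.07

Result:
id | account | amount 
---+---------+--------
2  | ACC-104 | 2384.93
4  | ACC-103 | 3479.01
6  | ACC-103 | 3110.88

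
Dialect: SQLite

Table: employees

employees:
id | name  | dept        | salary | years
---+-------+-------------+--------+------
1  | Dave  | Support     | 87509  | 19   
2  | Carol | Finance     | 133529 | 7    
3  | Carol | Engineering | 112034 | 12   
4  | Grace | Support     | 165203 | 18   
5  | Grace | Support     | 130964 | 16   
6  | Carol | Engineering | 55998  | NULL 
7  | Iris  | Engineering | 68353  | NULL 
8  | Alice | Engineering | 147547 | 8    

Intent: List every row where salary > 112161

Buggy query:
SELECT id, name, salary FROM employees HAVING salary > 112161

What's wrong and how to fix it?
Bug: HAVING filters the output of aggregation, but this query has no GROUP BY and no aggregate functions, so SQLite rejects it (HAVING clause on a non-aggregate query); the condition here is per row

Fix: Replace HAVING with WHERE since the condition applies to individual rows

Corrected query:
SELECT id, name, salary FROM employees WHERE salary > 112161

Result:
id | name  | salary
---+-------+-------
2  | Carol | 133529
4  | Grace | 165203
5  | Grace | 130964
8  | Alice | 147547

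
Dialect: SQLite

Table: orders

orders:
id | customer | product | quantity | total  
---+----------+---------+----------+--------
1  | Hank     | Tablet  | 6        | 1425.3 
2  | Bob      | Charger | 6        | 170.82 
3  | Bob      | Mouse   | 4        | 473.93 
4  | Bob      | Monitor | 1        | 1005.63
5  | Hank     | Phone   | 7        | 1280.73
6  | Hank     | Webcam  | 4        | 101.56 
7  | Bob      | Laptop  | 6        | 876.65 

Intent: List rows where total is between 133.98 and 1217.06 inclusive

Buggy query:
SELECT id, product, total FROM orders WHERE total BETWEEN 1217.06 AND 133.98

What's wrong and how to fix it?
Bug: The bounds are reversed; BETWEEN a AND b requires a <= b to match anything

Fix: Write BETWEEN 133.98 AND 1217.06

Corrected query:
SELECT id, product, total FROM orders WHERE total BETWEEN 133.98 AND 1217.06

Result:
id | product | total  
---+---------+--------
2  | Charger | 170.82 
3  | Mouse   | 473.93 
4  | Monitor | 1005.63
7  | Laptop  | 876.65 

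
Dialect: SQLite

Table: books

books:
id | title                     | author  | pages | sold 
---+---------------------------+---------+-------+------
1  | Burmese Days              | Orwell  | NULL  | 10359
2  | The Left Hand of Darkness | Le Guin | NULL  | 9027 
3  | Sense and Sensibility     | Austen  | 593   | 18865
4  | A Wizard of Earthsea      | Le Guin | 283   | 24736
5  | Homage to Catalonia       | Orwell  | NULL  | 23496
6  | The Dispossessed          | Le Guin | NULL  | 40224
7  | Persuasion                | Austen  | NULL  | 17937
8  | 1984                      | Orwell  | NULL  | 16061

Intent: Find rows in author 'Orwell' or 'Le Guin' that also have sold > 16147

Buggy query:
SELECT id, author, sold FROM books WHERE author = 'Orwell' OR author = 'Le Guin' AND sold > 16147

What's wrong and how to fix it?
Bug: AND binds tighter than OR, so this parses as author = 'Orwell' OR (author = 'Le Guin' AND sold > 16147)

Fix: Group the OR with parentheses (or use IN), then AND the threshold

Corrected query:
SELECT id, author, sold FROM books WHERE (author = 'Orwell' OR author = 'Le Guin') AND sold > 16147

Result:
id | author  | sold 
---+---------+------
4  | Le Guin | 24736
5  | Orwell  | 23496
6  | Le Guin | 40224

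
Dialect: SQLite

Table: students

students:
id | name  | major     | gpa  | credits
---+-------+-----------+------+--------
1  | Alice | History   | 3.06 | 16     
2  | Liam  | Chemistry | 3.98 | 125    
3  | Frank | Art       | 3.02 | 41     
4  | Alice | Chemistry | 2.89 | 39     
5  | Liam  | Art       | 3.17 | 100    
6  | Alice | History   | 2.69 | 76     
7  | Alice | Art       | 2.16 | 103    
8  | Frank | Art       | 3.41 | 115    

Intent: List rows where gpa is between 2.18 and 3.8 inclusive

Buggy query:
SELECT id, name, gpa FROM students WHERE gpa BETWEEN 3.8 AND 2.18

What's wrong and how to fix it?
Bug: The bounds are reversed; BETWEEN a AND b requires a <= b to match anything

Fix: Swap the bounds so the smaller value comes first

Corrected query:
SELECT id, name, gpa FROM students WHERE gpa BETWEEN 2.18 AND 3.8

Result:
id | name  | gpa 
---+-------+-----
1  | Alice | 3.06
3  | Frank | 3.02
4  | Alice | 2.89
5  | Liam  | 3.17
6  | Alice | 2.69
8  | Frank | 3.41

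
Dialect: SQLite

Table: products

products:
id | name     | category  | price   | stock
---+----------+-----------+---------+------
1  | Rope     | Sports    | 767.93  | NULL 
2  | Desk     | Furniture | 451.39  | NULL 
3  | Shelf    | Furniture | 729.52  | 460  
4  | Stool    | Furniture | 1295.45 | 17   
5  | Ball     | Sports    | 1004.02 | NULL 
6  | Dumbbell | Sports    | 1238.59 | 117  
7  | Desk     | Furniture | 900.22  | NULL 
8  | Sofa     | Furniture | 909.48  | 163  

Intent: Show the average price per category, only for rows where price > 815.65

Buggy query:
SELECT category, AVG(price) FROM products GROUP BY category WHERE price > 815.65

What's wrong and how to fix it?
Bug: Row-level WHERE must come before GROUP BY in the clause order

Fix: Place WHERE between FROM and GROUP BY

Corrected query:
SELECT category, AVG(price) FROM products WHERE price > 815.65 GROUP BY category

Result:
category  | AVG(price)
----------+-----------
Furniture | 1035.05   
Sports    | 1121.305  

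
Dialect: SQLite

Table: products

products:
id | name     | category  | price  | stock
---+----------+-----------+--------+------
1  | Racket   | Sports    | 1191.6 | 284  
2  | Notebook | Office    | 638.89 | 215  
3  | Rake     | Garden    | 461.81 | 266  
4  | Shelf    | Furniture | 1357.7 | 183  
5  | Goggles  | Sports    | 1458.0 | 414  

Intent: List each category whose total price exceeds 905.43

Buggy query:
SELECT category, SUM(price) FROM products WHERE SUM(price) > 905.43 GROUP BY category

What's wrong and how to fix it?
Bug: Aggregate functions cannot appear in a WHERE clause

Fix: Use HAVING (which filters groups after aggregation) instead of WHERE

Corrected query:
SELECT category, SUM(price) FROM products GROUP BY category HAVING SUM(price) > 905.43

Result:
category  | SUM(price)
----------+-----------
Furniture | 1357.7    
Sports    | 2649.6    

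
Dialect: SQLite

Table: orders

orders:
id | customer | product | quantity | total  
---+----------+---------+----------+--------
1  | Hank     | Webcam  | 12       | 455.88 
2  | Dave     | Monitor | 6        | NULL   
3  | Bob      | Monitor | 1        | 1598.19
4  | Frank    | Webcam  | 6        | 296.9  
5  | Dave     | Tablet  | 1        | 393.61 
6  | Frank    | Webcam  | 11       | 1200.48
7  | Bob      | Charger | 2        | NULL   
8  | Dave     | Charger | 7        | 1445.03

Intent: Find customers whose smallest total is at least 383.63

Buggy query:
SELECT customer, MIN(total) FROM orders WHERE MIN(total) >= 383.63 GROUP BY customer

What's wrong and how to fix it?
Bug: MIN() in WHERE is a misuse of aggregate

Fix: Use HAVING for the per-group MIN condition

Corrected query:
SELECT customer, MIN(total) FROM orders GROUP BY customer HAVING MIN(total) >= 383.63

Result:
customer | MIN(total)
---------+-----------
Bob      | 1598.19   
Dave     | 393.61    
Hank     | 455.88    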